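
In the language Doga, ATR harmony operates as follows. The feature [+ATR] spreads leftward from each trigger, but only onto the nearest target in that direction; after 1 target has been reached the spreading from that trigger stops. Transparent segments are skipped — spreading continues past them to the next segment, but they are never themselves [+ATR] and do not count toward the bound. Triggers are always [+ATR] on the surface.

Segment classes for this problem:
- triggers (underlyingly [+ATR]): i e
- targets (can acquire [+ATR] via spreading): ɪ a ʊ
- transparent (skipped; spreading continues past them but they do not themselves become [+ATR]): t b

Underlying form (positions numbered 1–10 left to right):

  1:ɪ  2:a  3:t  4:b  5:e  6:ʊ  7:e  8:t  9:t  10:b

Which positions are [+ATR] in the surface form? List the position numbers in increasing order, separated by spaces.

From /e/ at 5 leftward: 4 /b/ transparent; 3 /t/ transparent; 2 /a/ → [+ATR]; bound reached.
From /e/ at 7 leftward: 6 /ʊ/ → [+ATR]; bound reached.
Target with no active source: position 1 stays [-ATR].

2 5 6 7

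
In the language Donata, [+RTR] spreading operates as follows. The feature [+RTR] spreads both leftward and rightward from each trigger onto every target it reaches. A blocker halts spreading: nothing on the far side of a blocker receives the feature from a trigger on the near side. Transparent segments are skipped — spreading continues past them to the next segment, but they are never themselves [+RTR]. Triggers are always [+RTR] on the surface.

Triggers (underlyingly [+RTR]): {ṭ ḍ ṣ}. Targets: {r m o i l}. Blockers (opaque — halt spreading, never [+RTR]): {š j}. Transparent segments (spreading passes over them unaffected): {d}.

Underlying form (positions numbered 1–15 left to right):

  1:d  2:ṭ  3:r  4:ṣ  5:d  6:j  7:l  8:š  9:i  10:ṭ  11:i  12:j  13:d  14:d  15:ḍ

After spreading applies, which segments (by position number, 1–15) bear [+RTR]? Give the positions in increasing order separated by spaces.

2 3 4 9 10 11 15

From /ṭ/ at 2 rightward: 3 /r/ → [+RTR]; 4 /ṣ/ is itself a trigger — this domain ends here.
From /ṭ/ at 2 leftward: 1 /d/ transparent; word edge.
From /ṣ/ at 4 rightward: 5 /d/ transparent; 6 /j/ blocks.
From /ṣ/ at 4 leftward: 3 /r/ → [+RTR]; 2 /ṭ/ is itself a trigger — this domain ends here.
From /ṭ/ at 10 rightward: 11 /i/ → [+RTR]; 12 /j/ blocks.
From /ṭ/ at 10 leftward: 9 /i/ → [+RTR]; 8 /š/ blocks.
From /ḍ/ at 15 rightward: word edge.
From /ḍ/ at 15 leftward: 14 /d/ transparent; 13 /d/ transparent; 12 /j/ blocks.
Target with no active source: position 7 stays [-emphatic].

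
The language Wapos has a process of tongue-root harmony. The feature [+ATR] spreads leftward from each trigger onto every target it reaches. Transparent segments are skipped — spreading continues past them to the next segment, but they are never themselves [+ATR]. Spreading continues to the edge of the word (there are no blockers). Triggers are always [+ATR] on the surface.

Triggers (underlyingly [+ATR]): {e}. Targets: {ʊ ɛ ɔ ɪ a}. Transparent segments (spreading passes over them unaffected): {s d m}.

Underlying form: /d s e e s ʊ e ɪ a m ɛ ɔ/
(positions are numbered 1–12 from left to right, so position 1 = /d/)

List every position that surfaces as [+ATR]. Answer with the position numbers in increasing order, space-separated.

From /e/ at 3 leftward: 2 /s/ transparent; 1 /d/ transparent; word edge.
From /e/ at 4 leftward: 3 /e/ is itself a trigger — this domain ends here.
From /e/ at 7 leftward: 6 /ʊ/ → [+ATR]; 5 /s/ transparent; 4 /e/ is itself a trigger — this domain ends here.
Targets with no active source: positions 8 9 11 12 stay [-ATR].

3 4 6 7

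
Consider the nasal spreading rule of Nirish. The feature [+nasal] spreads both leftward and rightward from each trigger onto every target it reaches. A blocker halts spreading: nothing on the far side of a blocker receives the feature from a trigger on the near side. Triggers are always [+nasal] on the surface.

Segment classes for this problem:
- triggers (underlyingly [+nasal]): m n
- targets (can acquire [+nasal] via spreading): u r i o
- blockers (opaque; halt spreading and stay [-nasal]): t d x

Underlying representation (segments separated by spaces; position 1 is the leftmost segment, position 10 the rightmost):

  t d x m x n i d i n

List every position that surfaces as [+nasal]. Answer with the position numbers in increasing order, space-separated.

From /m/ at 4 rightward: 5 /x/ blocks.
From /m/ at 4 leftward: 3 /x/ blocks.
From /n/ at 6 rightward: 7 /i/ → [+nasal]; 8 /d/ blocks.
From /n/ at 6 leftward: 5 /x/ blocks.
From /n/ at 10 rightward: word edge.
From /n/ at 10 leftward: 9 /i/ → [+nasal]; 8 /d/ blocks.

4 6 7 9 10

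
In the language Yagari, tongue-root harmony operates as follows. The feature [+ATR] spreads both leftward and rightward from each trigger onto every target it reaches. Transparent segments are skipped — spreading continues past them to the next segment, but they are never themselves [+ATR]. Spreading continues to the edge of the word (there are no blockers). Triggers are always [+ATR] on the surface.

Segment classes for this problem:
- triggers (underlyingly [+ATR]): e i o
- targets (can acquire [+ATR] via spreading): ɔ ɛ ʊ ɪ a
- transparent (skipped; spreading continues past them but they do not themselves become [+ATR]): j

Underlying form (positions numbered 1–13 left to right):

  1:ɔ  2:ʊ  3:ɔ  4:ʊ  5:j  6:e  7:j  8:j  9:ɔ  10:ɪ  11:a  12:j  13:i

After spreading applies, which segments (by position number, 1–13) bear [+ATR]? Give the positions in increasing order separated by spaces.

1 2 3 4 6 9 10 11 13

From /e/ at 6 rightward: 7 /j/ transparent; 8 /j/ transparent; 9 /ɔ/ → [+ATR]; 10 /ɪ/ → [+ATR]; 11 /a/ → [+ATR]; 12 /j/ transparent; 13 /i/ is itself a trigger — this domain ends here.
From /e/ at 6 leftward: 5 /j/ transparent; 4 /ʊ/ → [+ATR]; 3 /ɔ/ → [+ATR]; 2 /ʊ/ → [+ATR]; 1 /ɔ/ → [+ATR]; word edge.
From /i/ at 13 rightward: word edge.
From /i/ at 13 leftward: 12 /j/ transparent; 11 /a/ → [+ATR]; 10 /ɪ/ → [+ATR]; 9 /ɔ/ → [+ATR]; 8 /j/ transparent; 7 /j/ transparent; 6 /e/ is itself a trigger — this domain ends here.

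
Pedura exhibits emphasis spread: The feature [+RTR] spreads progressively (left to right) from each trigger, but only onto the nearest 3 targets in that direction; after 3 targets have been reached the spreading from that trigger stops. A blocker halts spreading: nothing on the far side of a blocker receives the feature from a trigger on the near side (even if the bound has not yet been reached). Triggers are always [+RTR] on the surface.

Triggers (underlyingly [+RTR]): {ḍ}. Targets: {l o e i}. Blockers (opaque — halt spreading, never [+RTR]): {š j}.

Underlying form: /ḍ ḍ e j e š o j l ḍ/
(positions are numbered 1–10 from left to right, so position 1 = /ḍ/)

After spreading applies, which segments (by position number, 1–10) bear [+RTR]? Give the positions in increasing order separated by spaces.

1 2 3 10

From /ḍ/ at 1 rightward: 2 /ḍ/ is itself a trigger — this domain ends here.
From /ḍ/ at 2 rightward: 3 /e/ → [+RTR]; 4 /j/ blocks.
From /ḍ/ at 10 rightward: word edge.
Targets with no active source: positions 5 7 9 stay [-emphatic].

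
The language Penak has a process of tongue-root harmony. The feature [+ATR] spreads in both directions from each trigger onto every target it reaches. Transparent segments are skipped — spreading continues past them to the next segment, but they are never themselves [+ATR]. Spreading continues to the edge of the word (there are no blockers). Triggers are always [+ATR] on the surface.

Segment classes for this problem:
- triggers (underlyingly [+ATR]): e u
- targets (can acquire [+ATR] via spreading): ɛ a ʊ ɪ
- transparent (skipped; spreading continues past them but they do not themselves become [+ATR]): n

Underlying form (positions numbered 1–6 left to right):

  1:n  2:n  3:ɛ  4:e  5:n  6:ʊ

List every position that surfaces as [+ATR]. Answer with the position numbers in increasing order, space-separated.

From /e/ at 4 rightward: 5 /n/ transparent; 6 /ʊ/ → [+ATR]; word edge.
From /e/ at 4 leftward: 3 /ɛ/ → [+ATR]; 2 /n/ transparent; 1 /n/ transparent; word edge.

3 4 6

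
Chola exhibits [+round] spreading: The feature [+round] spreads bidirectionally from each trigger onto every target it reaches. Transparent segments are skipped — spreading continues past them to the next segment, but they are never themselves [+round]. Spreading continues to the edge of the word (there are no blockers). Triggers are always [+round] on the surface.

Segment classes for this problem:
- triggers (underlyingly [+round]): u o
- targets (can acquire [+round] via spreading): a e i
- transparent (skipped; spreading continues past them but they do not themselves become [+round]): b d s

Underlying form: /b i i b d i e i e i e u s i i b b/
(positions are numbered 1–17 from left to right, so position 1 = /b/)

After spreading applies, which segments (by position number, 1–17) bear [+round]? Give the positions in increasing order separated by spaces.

From /u/ at 12 rightward: 13 /s/ transparent; 14 /i/ → [+round]; 15 /i/ → [+round]; 16 /b/ transparent; 17 /b/ transparent; word edge.
From /u/ at 12 leftward: 11 /e/ → [+round]; 10 /i/ → [+round]; 9 /e/ → [+round]; 8 /i/ → [+round]; 7 /e/ → [+round]; 6 /i/ → [+round]; 5 /d/ transparent; 4 /b/ transparent; 3 /i/ → [+round]; 2 /i/ → [+round]; 1 /b/ transparent; word edge.

2 3 6 7 8 9 10 11 12 14 15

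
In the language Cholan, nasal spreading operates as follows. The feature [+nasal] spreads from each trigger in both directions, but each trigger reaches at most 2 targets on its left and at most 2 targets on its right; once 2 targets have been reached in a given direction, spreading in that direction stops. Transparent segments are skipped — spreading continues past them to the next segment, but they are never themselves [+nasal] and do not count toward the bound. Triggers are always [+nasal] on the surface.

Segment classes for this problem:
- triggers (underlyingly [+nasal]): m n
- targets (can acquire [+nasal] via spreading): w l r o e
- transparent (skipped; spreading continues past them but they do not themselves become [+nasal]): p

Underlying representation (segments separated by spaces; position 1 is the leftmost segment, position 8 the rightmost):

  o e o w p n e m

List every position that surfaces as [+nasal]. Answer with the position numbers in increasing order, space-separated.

3 4 6 7 8

From /n/ at 6 rightward: 7 /e/ → [+nasal]; 8 /m/ is itself a trigger — this domain ends here.
From /n/ at 6 leftward: 5 /p/ transparent; 4 /w/ → [+nasal]; 3 /o/ → [+nasal]; bound reached.
From /m/ at 8 rightward: word edge.
From /m/ at 8 leftward: 7 /e/ → [+nasal]; 6 /n/ is itself a trigger — this domain ends here.
Targets with no active source: positions 1 2 stay [-nasal].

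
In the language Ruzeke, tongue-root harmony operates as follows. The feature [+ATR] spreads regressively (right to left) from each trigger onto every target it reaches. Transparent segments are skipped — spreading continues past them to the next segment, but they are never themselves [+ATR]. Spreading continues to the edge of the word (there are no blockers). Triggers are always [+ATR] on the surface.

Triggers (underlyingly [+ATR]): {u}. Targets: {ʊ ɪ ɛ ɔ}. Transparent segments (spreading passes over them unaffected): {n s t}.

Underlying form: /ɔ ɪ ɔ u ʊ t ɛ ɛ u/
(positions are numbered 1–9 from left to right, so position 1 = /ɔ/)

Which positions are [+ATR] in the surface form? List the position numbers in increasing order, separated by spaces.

1 2 3 4 5 7 8 9

From /u/ at 4 leftward: 3 /ɔ/ → [+ATR]; 2 /ɪ/ → [+ATR]; 1 /ɔ/ → [+ATR]; word edge.
From /u/ at 9 leftward: 8 /ɛ/ → [+ATR]; 7 /ɛ/ → [+ATR]; 6 /t/ transparent; 5 /ʊ/ → [+ATR]; 4 /u/ is itself a trigger — this domain ends here.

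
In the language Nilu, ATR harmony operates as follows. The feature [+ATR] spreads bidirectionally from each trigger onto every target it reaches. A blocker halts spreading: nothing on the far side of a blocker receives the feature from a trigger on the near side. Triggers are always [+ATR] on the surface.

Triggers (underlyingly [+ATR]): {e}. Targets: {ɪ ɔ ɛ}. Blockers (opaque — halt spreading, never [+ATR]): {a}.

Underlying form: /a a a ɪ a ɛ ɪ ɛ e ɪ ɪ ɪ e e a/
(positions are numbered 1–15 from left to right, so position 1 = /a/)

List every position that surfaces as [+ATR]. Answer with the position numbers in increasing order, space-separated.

From /e/ at 9 rightward: 10 /ɪ/ → [+ATR]; 11 /ɪ/ → [+ATR]; 12 /ɪ/ → [+ATR]; 13 /e/ is itself a trigger — this domain ends here.
From /e/ at 9 leftward: 8 /ɛ/ → [+ATR]; 7 /ɪ/ → [+ATR]; 6 /ɛ/ → [+ATR]; 5 /a/ blocks.
From /e/ at 13 rightward: 14 /e/ is itself a trigger — this domain ends here.
From /e/ at 13 leftward: 12 /ɪ/ → [+ATR]; 11 /ɪ/ → [+ATR]; 10 /ɪ/ → [+ATR]; 9 /e/ is itself a trigger — this domain ends here.
From /e/ at 14 rightward: 15 /a/ blocks.
From /e/ at 14 leftward: 13 /e/ is itself a trigger — this domain ends here.
Target with no active source: position 4 stays [-ATR].

6 7 8 9 10 11 12 13 14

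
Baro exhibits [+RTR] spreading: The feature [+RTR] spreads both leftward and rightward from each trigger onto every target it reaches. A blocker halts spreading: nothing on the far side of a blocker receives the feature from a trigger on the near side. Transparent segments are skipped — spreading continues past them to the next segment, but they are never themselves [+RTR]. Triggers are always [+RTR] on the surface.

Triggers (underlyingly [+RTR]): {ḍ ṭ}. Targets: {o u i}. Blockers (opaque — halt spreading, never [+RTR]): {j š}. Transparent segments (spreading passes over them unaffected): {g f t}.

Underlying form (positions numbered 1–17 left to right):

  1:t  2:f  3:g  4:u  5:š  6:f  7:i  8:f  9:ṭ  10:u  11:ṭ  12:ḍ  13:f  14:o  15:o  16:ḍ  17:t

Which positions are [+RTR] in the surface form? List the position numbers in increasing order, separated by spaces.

7 9 10 11 12 14 15 16

From /ṭ/ at 9 rightward: 10 /u/ → [+RTR]; 11 /ṭ/ is itself a trigger — this domain ends here.
From /ṭ/ at 9 leftward: 8 /f/ transparent; 7 /i/ → [+RTR]; 6 /f/ transparent; 5 /š/ blocks.
From /ṭ/ at 11 rightward: 12 /ḍ/ is itself a trigger — this domain ends here.
From /ṭ/ at 11 leftward: 10 /u/ → [+RTR]; 9 /ṭ/ is itself a trigger — this domain ends here.
From /ḍ/ at 12 rightward: 13 /f/ transparent; 14 /o/ → [+RTR]; 15 /o/ → [+RTR]; 16 /ḍ/ is itself a trigger — this domain ends here.
From /ḍ/ at 12 leftward: 11 /ṭ/ is itself a trigger — this domain ends here.
From /ḍ/ at 16 rightward: 17 /t/ transparent; word edge.
From /ḍ/ at 16 leftward: 15 /o/ → [+RTR]; 14 /o/ → [+RTR]; 13 /f/ transparent; 12 /ḍ/ is itself a trigger — this domain ends here.
Target with no active source: position 4 stays [-emphatic].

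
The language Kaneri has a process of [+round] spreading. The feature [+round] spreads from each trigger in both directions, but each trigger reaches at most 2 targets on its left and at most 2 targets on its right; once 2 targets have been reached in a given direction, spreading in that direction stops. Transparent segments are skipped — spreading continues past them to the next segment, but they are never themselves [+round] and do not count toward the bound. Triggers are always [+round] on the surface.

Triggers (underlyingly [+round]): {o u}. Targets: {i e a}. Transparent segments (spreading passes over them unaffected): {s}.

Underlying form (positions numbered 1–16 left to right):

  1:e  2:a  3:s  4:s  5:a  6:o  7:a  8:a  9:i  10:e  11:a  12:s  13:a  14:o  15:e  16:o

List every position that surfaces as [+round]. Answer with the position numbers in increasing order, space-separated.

From /o/ at 6 rightward: 7 /a/ → [+round]; 8 /a/ → [+round]; bound reached.
From /o/ at 6 leftward: 5 /a/ → [+round]; 4 /s/ transparent; 3 /s/ transparent; 2 /a/ → [+round]; bound reached.
From /o/ at 14 rightward: 15 /e/ → [+round]; 16 /o/ is itself a trigger — this domain ends here.
From /o/ at 14 leftward: 13 /a/ → [+round]; 12 /s/ transparent; 11 /a/ → [+round]; bound reached.
From /o/ at 16 rightward: word edge.
From /o/ at 16 leftward: 15 /e/ → [+round]; 14 /o/ is itself a trigger — this domain ends here.
Targets with no active source: positions 1 9 10 stay [-round].

2 5 6 7 8 11 13 14 15 16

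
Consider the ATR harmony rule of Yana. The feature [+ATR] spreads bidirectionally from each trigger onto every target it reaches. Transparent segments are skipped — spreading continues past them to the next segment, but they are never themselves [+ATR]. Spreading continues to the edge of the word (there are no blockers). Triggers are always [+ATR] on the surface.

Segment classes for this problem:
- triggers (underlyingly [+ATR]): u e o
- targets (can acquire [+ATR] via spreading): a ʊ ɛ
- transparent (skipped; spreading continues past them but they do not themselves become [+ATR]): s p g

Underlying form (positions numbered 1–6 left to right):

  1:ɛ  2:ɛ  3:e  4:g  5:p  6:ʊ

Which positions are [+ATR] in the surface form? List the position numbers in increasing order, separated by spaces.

From /e/ at 3 rightward: 4 /g/ transparent; 5 /p/ transparent; 6 /ʊ/ → [+ATR]; word edge.
From /e/ at 3 leftward: 2 /ɛ/ → [+ATR]; 1 /ɛ/ → [+ATR]; word edge.

1 2 3 6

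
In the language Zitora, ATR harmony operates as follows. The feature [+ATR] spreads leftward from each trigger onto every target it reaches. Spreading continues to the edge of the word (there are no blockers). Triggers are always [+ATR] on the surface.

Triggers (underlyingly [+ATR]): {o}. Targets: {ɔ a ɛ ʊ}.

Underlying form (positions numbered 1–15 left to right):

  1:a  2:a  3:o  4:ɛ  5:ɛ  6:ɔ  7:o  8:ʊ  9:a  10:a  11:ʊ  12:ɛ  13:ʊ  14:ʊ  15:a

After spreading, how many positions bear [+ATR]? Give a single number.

7

From /o/ at 3 leftward: 2 /a/ → [+ATR]; 1 /a/ → [+ATR]; word edge.
From /o/ at 7 leftward: 6 /ɔ/ → [+ATR]; 5 /ɛ/ → [+ATR]; 4 /ɛ/ → [+ATR]; 3 /o/ is itself a trigger — this domain ends here.
Targets with no active source: positions 8 9 10 11 12 13 14 15 stay [-ATR].
[+ATR] positions on the surface: 1 2 3 4 5 6 7.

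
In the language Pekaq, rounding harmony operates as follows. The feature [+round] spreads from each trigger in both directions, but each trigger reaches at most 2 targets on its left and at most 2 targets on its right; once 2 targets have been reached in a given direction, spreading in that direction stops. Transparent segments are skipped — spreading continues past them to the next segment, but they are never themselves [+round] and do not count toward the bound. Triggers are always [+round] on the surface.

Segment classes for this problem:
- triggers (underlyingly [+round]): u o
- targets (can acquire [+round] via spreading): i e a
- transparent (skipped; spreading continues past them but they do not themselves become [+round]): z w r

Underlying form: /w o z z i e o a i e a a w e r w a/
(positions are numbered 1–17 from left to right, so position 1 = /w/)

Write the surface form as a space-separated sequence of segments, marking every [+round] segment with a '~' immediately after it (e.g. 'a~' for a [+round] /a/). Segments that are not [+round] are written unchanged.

w o~ z z i~ e~ o~ a~ i~ e a a w e r w a

From /o/ at 2 rightward: 3 /z/ transparent; 4 /z/ transparent; 5 /i/ → [+round]; 6 /e/ → [+round]; bound reached.
From /o/ at 2 leftward: 1 /w/ transparent; word edge.
From /o/ at 7 rightward: 8 /a/ → [+round]; 9 /i/ → [+round]; bound reached.
From /o/ at 7 leftward: 6 /e/ → [+round]; 5 /i/ → [+round]; bound reached.
Targets with no active source: positions 10 11 12 14 17 stay [-round].
[+round] positions on the surface: 2 5 6 7 8 9.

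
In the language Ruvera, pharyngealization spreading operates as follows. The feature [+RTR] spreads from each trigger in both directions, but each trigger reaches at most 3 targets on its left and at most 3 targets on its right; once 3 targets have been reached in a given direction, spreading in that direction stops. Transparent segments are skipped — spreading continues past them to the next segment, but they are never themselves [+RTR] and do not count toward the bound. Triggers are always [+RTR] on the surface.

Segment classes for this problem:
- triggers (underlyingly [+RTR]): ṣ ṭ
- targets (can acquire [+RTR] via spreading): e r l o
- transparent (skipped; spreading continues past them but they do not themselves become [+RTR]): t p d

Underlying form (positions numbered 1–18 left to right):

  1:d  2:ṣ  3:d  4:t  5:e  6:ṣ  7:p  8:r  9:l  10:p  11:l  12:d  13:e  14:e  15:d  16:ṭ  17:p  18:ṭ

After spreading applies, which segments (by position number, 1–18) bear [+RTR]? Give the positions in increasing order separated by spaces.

2 5 6 8 9 11 13 14 16 18

From /ṣ/ at 2 rightward: 3 /d/ transparent; 4 /t/ transparent; 5 /e/ → [+RTR]; 6 /ṣ/ is itself a trigger — this domain ends here.
From /ṣ/ at 2 leftward: 1 /d/ transparent; word edge.
From /ṣ/ at 6 rightward: 7 /p/ transparent; 8 /r/ → [+RTR]; 9 /l/ → [+RTR]; 10 /p/ transparent; 11 /l/ → [+RTR]; bound reached.
From /ṣ/ at 6 leftward: 5 /e/ → [+RTR]; 4 /t/ transparent; 3 /d/ transparent; 2 /ṣ/ is itself a trigger — this domain ends here.
From /ṭ/ at 16 rightward: 17 /p/ transparent; 18 /ṭ/ is itself a trigger — this domain ends here.
From /ṭ/ at 16 leftward: 15 /d/ transparent; 14 /e/ → [+RTR]; 13 /e/ → [+RTR]; 12 /d/ transparent; 11 /l/ → [+RTR]; bound reached.
From /ṭ/ at 18 rightward: word edge.
From /ṭ/ at 18 leftward: 17 /p/ transparent; 16 /ṭ/ is itself a trigger — this domain ends here.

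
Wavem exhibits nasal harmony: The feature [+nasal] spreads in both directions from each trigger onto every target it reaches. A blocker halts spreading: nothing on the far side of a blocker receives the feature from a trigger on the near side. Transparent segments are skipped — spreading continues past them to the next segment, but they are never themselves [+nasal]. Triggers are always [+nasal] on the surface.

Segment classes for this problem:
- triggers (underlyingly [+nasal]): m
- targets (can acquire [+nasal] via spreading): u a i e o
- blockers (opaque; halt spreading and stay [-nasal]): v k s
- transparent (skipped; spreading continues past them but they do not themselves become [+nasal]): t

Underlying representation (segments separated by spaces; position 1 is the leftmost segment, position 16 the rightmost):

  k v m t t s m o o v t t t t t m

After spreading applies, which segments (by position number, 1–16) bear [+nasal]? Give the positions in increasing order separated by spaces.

From /m/ at 3 rightward: 4 /t/ transparent; 5 /t/ transparent; 6 /s/ blocks.
From /m/ at 3 leftward: 2 /v/ blocks.
From /m/ at 7 rightward: 8 /o/ → [+nasal]; 9 /o/ → [+nasal]; 10 /v/ blocks.
From /m/ at 7 leftward: 6 /s/ blocks.
From /m/ at 16 rightward: word edge.
From /m/ at 16 leftward: 15 /t/ transparent; 14 /t/ transparent; 13 /t/ transparent; 12 /t/ transparent; 11 /t/ transparent; 10 /v/ blocks.

3 7 8 9 16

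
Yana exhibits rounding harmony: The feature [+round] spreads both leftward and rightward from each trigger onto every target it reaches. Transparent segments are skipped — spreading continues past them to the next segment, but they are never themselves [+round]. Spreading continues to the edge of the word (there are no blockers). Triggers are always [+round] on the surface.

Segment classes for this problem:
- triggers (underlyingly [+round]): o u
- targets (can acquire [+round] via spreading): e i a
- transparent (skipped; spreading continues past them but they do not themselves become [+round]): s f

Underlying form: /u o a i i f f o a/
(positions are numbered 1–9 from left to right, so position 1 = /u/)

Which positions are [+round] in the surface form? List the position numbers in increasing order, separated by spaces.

From /u/ at 1 rightward: 2 /o/ is itself a trigger — this domain ends here.
From /u/ at 1 leftward: word edge.
From /o/ at 2 rightward: 3 /a/ → [+round]; 4 /i/ → [+round]; 5 /i/ → [+round]; 6 /f/ transparent; 7 /f/ transparent; 8 /o/ is itself a trigger — this domain ends here.
From /o/ at 2 leftward: 1 /u/ is itself a trigger — this domain ends here.
From /o/ at 8 rightward: 9 /a/ → [+round]; word edge.
From /o/ at 8 leftward: 7 /f/ transparent; 6 /f/ transparent; 5 /i/ → [+round]; 4 /i/ → [+round]; 3 /a/ → [+round]; 2 /o/ is itself a trigger — this domain ends here.

1 2 3 4 5 8 9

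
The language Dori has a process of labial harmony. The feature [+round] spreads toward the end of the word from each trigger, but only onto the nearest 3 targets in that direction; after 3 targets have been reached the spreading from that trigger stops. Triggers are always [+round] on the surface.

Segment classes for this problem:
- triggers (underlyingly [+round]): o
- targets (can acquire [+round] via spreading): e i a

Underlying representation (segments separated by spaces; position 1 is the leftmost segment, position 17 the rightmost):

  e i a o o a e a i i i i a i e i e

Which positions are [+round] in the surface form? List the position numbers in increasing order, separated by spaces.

From /o/ at 4 rightward: 5 /o/ is itself a trigger — this domain ends here.
From /o/ at 5 rightward: 6 /a/ → [+round]; 7 /e/ → [+round]; 8 /a/ → [+round]; bound reached.
Targets with no active source: positions 1 2 3 9 10 11 12 13 14 15 16 17 stay [-round].

4 5 6 7 8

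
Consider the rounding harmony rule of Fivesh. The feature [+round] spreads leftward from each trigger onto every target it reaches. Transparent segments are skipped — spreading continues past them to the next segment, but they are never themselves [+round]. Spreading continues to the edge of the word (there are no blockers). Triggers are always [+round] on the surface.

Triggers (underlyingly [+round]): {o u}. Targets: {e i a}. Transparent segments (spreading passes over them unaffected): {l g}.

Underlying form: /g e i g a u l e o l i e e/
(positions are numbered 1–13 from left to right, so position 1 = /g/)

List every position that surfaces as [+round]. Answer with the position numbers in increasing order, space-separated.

2 3 5 6 8 9

From /u/ at 6 leftward: 5 /a/ → [+round]; 4 /g/ transparent; 3 /i/ → [+round]; 2 /e/ → [+round]; 1 /g/ transparent; word edge.
From /o/ at 9 leftward: 8 /e/ → [+round]; 7 /l/ transparent; 6 /u/ is itself a trigger — this domain ends here.
Targets with no active source: positions 11 12 13 stay [-round].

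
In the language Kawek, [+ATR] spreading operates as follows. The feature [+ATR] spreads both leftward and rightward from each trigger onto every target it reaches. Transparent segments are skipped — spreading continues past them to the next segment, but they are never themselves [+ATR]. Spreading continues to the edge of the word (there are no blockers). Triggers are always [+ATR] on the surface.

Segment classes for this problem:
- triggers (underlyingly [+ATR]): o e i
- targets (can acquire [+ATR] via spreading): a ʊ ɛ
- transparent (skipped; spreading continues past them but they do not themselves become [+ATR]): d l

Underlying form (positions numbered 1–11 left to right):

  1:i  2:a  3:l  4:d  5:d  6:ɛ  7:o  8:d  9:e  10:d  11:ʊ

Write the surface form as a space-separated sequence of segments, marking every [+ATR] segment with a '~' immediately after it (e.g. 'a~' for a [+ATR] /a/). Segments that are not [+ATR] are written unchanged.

From /i/ at 1 rightward: 2 /a/ → [+ATR]; 3 /l/ transparent; 4 /d/ transparent; 5 /d/ transparent; 6 /ɛ/ → [+ATR]; 7 /o/ is itself a trigger — this domain ends here.
From /i/ at 1 leftward: word edge.
From /o/ at 7 rightward: 8 /d/ transparent; 9 /e/ is itself a trigger — this domain ends here.
From /o/ at 7 leftward: 6 /ɛ/ → [+ATR]; 5 /d/ transparent; 4 /d/ transparent; 3 /l/ transparent; 2 /a/ → [+ATR]; 1 /i/ is itself a trigger — this domain ends here.
From /e/ at 9 rightward: 10 /d/ transparent; 11 /ʊ/ → [+ATR]; word edge.
From /e/ at 9 leftward: 8 /d/ transparent; 7 /o/ is itself a trigger — this domain ends here.
[+ATR] positions on the surface: 1 2 6 7 9 11.

i~ a~ l d d ɛ~ o~ d e~ d ʊ~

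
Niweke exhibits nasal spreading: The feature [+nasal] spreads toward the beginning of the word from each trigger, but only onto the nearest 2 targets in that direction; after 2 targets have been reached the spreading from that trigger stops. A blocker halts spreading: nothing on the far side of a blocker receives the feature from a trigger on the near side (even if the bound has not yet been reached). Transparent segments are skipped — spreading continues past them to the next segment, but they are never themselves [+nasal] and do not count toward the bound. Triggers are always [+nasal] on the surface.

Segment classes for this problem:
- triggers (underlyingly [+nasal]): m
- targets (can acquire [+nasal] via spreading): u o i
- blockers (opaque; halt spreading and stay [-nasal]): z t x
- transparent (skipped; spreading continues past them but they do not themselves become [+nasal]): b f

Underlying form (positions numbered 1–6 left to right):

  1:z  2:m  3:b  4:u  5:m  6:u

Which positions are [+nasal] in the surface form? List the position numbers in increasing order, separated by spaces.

2 4 5

From /m/ at 2 leftward: 1 /z/ blocks.
From /m/ at 5 leftward: 4 /u/ → [+nasal]; 3 /b/ transparent; 2 /m/ is itself a trigger — this domain ends here.
Target with no active source: position 6 stays [-nasal].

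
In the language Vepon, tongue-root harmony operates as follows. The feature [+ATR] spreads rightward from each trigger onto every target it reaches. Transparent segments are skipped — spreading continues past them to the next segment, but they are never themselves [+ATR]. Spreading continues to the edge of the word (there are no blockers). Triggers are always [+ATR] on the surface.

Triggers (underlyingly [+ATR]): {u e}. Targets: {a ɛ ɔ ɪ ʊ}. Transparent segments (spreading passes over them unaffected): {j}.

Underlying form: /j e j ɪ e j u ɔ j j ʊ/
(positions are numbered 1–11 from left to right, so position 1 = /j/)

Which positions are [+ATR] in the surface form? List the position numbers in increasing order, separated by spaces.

From /e/ at 2 rightward: 3 /j/ transparent; 4 /ɪ/ → [+ATR]; 5 /e/ is itself a trigger — this domain ends here.
From /e/ at 5 rightward: 6 /j/ transparent; 7 /u/ is itself a trigger — this domain ends here.
From /u/ at 7 rightward: 8 /ɔ/ → [+ATR]; 9 /j/ transparent; 10 /j/ transparent; 11 /ʊ/ → [+ATR]; word edge.

2 4 5 7 8 11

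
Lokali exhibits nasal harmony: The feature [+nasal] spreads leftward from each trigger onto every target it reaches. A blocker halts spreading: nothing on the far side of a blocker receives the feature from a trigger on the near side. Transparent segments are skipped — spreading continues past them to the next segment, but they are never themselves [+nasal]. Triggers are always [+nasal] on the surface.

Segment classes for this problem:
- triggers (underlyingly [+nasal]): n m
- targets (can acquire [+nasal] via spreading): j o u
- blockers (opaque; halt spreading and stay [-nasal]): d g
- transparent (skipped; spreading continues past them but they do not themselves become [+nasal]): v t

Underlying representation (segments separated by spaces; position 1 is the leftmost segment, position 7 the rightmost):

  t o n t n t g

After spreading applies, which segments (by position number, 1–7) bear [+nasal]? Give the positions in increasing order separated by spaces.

From /n/ at 3 leftward: 2 /o/ → [+nasal]; 1 /t/ transparent; word edge.
From /n/ at 5 leftward: 4 /t/ transparent; 3 /n/ is itself a trigger — this domain ends here.

2 3 5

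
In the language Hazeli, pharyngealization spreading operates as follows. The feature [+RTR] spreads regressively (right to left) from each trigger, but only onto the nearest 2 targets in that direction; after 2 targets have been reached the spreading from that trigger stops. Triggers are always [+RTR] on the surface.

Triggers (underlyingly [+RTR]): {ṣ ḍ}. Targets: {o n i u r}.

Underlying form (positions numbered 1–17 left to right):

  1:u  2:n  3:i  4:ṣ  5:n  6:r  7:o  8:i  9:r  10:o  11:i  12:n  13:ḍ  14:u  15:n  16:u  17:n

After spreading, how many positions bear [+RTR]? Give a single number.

From /ṣ/ at 4 leftward: 3 /i/ → [+RTR]; 2 /n/ → [+RTR]; bound reached.
From /ḍ/ at 13 leftward: 12 /n/ → [+RTR]; 11 /i/ → [+RTR]; bound reached.
Targets with no active source: positions 1 5 6 7 8 9 10 14 15 16 17 stay [-emphatic].
[+RTR] positions on the surface: 2 3 4 11 12 13.

6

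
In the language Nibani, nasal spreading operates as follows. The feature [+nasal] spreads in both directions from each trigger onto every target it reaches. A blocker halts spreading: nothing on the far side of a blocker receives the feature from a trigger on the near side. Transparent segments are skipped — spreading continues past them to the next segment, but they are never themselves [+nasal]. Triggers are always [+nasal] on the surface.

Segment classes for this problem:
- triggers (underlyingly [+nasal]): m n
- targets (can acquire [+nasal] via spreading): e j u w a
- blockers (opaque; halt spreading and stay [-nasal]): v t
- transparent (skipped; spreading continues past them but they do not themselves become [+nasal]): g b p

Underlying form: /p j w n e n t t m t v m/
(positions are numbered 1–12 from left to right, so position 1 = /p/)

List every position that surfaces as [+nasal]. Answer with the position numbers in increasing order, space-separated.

2 3 4 5 6 9 12

From /n/ at 4 rightward: 5 /e/ → [+nasal]; 6 /n/ is itself a trigger — this domain ends here.
From /n/ at 4 leftward: 3 /w/ → [+nasal]; 2 /j/ → [+nasal]; 1 /p/ transparent; word edge.
From /n/ at 6 rightward: 7 /t/ blocks.
From /n/ at 6 leftward: 5 /e/ → [+nasal]; 4 /n/ is itself a trigger — this domain ends here.
From /m/ at 9 rightward: 10 /t/ blocks.
From /m/ at 9 leftward: 8 /t/ blocks.
From /m/ at 12 rightward: word edge.
From /m/ at 12 leftward: 11 /v/ blocks.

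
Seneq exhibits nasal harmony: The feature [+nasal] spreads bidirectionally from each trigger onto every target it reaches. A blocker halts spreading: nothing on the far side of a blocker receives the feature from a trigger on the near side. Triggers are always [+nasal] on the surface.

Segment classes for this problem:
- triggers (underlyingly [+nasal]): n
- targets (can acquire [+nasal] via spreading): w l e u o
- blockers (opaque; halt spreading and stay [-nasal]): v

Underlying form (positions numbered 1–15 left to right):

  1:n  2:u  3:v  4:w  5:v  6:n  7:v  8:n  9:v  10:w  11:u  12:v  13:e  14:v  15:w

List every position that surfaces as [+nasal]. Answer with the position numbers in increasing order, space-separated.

From /n/ at 1 rightward: 2 /u/ → [+nasal]; 3 /v/ blocks.
From /n/ at 1 leftward: word edge.
From /n/ at 6 rightward: 7 /v/ blocks.
From /n/ at 6 leftward: 5 /v/ blocks.
From /n/ at 8 rightward: 9 /v/ blocks.
From /n/ at 8 leftward: 7 /v/ blocks.
Targets with no active source: positions 4 10 11 13 15 stay [-nasal].

1 2 6 8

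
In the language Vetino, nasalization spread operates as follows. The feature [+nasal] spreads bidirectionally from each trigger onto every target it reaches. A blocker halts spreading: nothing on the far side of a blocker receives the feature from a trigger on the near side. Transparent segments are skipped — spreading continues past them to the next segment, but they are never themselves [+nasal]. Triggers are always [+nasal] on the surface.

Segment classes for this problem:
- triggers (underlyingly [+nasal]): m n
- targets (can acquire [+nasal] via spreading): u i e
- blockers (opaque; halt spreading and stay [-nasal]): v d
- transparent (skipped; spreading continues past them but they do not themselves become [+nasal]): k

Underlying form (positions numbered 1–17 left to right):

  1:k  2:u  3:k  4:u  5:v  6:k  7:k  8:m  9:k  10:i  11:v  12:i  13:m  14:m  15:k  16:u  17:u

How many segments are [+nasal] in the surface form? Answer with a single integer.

7

From /m/ at 8 rightward: 9 /k/ transparent; 10 /i/ → [+nasal]; 11 /v/ blocks.
From /m/ at 8 leftward: 7 /k/ transparent; 6 /k/ transparent; 5 /v/ blocks.
From /m/ at 13 rightward: 14 /m/ is itself a trigger — this domain ends here.
From /m/ at 13 leftward: 12 /i/ → [+nasal]; 11 /v/ blocks.
From /m/ at 14 rightward: 15 /k/ transparent; 16 /u/ → [+nasal]; 17 /u/ → [+nasal]; word edge.
From /m/ at 14 leftward: 13 /m/ is itself a trigger — this domain ends here.
Targets with no active source: positions 2 4 stay [-nasal].
[+nasal] positions on the surface: 8 10 12 13 14 16 17.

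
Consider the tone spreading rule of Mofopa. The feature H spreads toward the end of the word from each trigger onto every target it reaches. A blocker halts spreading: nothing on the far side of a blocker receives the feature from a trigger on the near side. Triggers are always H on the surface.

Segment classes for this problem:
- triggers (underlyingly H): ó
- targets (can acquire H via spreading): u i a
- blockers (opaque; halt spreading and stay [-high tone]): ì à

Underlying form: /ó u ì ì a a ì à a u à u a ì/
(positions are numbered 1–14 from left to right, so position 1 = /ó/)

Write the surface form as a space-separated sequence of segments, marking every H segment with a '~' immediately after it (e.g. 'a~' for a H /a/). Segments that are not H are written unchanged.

From /ó/ at 1 rightward: 2 /u/ → H; 3 /ì/ blocks.
Targets with no active source: positions 5 6 9 10 12 13 stay [-high tone].
H positions on the surface: 1 2.

ó~ u~ ì ì a a ì à a u à u a ì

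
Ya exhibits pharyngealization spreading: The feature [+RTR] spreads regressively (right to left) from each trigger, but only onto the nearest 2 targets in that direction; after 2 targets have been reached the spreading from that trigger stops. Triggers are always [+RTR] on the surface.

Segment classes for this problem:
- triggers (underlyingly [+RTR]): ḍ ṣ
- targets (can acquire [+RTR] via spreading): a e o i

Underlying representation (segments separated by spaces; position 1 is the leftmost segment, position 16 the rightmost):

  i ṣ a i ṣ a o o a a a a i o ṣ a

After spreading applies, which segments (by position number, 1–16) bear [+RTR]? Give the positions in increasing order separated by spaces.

From /ṣ/ at 2 leftward: 1 /i/ → [+RTR]; word edge.
From /ṣ/ at 5 leftward: 4 /i/ → [+RTR]; 3 /a/ → [+RTR]; bound reached.
From /ṣ/ at 15 leftward: 14 /o/ → [+RTR]; 13 /i/ → [+RTR]; bound reached.
Targets with no active source: positions 6 7 8 9 10 11 12 16 stay [-emphatic].

1 2 3 4 5 13 14 15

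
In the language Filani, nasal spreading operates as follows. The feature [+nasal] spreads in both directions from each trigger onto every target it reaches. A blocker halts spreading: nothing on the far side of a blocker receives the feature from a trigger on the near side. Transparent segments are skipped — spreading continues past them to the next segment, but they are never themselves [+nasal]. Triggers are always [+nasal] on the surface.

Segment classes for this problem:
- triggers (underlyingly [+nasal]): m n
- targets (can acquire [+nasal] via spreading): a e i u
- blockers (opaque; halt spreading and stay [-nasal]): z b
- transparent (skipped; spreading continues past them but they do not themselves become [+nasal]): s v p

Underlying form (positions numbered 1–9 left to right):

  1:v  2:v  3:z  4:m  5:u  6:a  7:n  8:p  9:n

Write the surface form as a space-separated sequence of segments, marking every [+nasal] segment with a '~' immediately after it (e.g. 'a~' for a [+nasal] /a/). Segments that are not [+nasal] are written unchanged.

v v z m~ u~ a~ n~ p n~

From /m/ at 4 rightward: 5 /u/ → [+nasal]; 6 /a/ → [+nasal]; 7 /n/ is itself a trigger — this domain ends here.
From /m/ at 4 leftward: 3 /z/ blocks.
From /n/ at 7 rightward: 8 /p/ transparent; 9 /n/ is itself a trigger — this domain ends here.
From /n/ at 7 leftward: 6 /a/ → [+nasal]; 5 /u/ → [+nasal]; 4 /m/ is itself a trigger — this domain ends here.
From /n/ at 9 rightward: word edge.
From /n/ at 9 leftward: 8 /p/ transparent; 7 /n/ is itself a trigger — this domain ends here.
[+nasal] positions on the surface: 4 5 6 7 9.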